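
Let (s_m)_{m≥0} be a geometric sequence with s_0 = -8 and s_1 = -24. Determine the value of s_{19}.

Common ratio r = 3.
s_m = (-8)·3^(m-0).
s_{19} = (-8)·3^19 = -9298091736.

-9298091736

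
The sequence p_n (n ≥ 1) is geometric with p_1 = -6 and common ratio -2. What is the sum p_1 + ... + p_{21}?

p_n = (-6)·(-2)^(n-1).
S = (-6)·((-2)^21 - 1)/(-2 - 1) = (-6)·(-2097152 - 1)/(-3) = -4194306.

-4194306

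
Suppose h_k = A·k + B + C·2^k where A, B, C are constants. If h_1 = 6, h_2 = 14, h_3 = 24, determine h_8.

302

The three given values yield: A + B + 2C = 6; 2A + B + 4C = 14; 3A + B + 8C = 24.
Subtracting the first from the second: A + 2C = 8.
Subtracting the second from the third: A + 4C = 10.
Solving: C = 1, A = 6, then B = -2.
Therefore h_8 = 48 + (-2) + 1·256 = 302.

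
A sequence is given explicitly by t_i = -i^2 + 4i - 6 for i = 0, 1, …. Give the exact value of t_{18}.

-258

t_{18} = -1·18^2 + 4·18 - 6 = -258.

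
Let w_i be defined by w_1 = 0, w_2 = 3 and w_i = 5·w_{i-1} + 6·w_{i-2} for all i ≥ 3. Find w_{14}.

5597440293

Iterate the recurrence:
w_3 = 15, w_4 = 93, w_5 = 555, …, w_{11} = 25914075, w_{12} = 155484453, w_{13} = 932906715, w_{14} = 5597440293.
(Characteristic roots are 6 and -1.)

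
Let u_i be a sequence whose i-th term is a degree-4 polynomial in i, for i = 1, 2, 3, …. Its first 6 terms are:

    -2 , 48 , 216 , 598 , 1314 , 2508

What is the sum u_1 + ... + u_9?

1st diffs: 50, 168, 382, 716, 1194.
2nd diffs: 118, 214, 334, 478.
3rd diffs: 96, 120, 144.
4th diffs: 24, 24 (constant).
Newton forward-difference form: u_i = -2 + 50·C(i-1,1) + 118·C(i-1,2) + 96·C(i-1,3) + 24·C(i-1,4).
Continuing: 4348, 7026, 10758.
Summing i = 1..9 (9 terms) gives 26814.

26814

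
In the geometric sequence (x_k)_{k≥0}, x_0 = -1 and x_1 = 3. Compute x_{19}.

1162261467

Common ratio r = -3.
x_k = (-1)·(-3)^(k-0).
x_{19} = (-1)·(-3)^19 = 1162261467.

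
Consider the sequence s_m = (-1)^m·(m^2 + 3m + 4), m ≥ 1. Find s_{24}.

(-1)^24 = 1; m^2 + 3m + 4 at m=24 is 652; so s_{24} = 652.

652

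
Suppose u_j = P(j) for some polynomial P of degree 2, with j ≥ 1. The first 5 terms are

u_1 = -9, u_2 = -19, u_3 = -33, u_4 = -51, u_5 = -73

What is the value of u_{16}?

1st diffs: -10, -14, -18, -22.
2nd diffs: -4, -4, -4 (constant).
Newton forward-difference form: u_j = -9 + (-10)·C(j-1,1) + (-4)·C(j-1,2).
At j = 16: j-1 = 15, so u_{16} = -9 - 150 - 420 = -579.

-579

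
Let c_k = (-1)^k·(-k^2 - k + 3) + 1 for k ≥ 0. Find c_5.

(-1)^5 = -1; -k^2 - k + 3 at k=5 is -27; so c_5 = 28.

28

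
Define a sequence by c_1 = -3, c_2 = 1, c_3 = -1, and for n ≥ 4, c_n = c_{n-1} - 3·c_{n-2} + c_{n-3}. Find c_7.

Iterate the recurrence:
c_4 = -7, c_5 = -3, c_6 = 17, c_7 = 19.

19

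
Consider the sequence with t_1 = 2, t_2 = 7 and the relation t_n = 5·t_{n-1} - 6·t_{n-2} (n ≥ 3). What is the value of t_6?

Iterate the recurrence:
t_3 = 23;  t_4 = 73;  t_5 = 227;  t_6 = 697.
(Characteristic roots are 3 and 2.)

697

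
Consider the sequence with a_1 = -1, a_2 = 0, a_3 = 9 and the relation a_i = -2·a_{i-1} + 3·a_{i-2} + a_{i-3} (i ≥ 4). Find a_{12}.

Compute successive terms:
a_4 = -19  a_5 = 65  a_6 = -178  a_7 = 532  a_8 = -1533  a_9 = 4484  a_{10} = -13035  a_{11} = 37989  a_{12} = -110599.

-110599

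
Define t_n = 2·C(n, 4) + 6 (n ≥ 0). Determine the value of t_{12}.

C(12, 4) = 495, so t_{12} = 996.

996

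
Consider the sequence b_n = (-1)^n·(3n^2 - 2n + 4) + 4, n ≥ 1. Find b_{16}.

744

(-1)^16 = 1; 3n^2 - 2n + 4 at n=16 is 740; so b_{16} = 744.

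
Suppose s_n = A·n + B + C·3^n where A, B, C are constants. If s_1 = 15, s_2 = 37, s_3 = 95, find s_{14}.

14348965

At n = 1, 2, 3: A + B + 3C = 15; 2A + B + 9C = 37; 3A + B + 27C = 95.
Subtracting the first from the second: A + 6C = 22.
Subtracting the second from the third: A + 18C = 58.
Solving: C = 3, A = 4, then B = 2.
Hence s_{14} = 4·14 + 2 + 3·4782969 = 14348965.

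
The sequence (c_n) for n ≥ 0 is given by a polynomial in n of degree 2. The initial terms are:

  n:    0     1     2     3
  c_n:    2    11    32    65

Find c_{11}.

761

1st diffs: 9, 21, 33.
2nd diffs: 12, 12 (constant).
So c_n = 6n^2 + 3n + 2.
Evaluating at n = 11 gives c_{11} = 761.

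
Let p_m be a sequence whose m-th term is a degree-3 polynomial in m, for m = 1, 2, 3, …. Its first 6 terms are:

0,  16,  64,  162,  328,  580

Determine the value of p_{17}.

1st diffs: 16, 48, 98, 166, 252.
2nd diffs: 32, 50, 68, 86.
3rd diffs: 18, 18, 18 (constant).
So p_m = 3m^3 - 2m^2 + m - 2.
Evaluating at m = 17 gives p_{17} = 14176.

14176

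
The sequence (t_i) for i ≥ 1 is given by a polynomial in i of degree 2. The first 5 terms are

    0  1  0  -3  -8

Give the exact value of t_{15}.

-168

1st diffs: 1, -1, -3, -5.
2nd diffs: -2, -2, -2 (constant).
Newton forward-difference form: t_i = 1·C(i-1,1) + (-2)·C(i-1,2).
At i = 15: i-1 = 14, so t_{15} = 14 - 182 = -168.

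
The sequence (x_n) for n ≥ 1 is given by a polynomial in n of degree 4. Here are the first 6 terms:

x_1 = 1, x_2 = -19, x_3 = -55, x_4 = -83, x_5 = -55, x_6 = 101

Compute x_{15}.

1st diffs: -20, -36, -28, 28, 156.
2nd diffs: -16, 8, 56, 128.
3rd diffs: 24, 48, 72.
4th diffs: 24, 24 (constant).
Newton forward-difference form: x_n = 1 + (-20)·C(n-1,1) + (-16)·C(n-1,2) + 24·C(n-1,3) + 24·C(n-1,4).
At n = 15: n-1 = 14, so x_{15} = 1 - 280 - 1456 + 8736 + 24024 = 31025.

31025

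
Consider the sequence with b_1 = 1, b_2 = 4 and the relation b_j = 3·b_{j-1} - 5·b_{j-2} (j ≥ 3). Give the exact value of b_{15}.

Step forward from the initial values:
b_3 = 7; b_4 = 1; b_5 = -32; …; b_{12} = -4349; b_{13} = -26207; b_{14} = -56876; b_{15} = -39593.

-39593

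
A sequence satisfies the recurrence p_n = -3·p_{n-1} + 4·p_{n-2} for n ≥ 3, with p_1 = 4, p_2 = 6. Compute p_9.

-26210

p_3 = -2  p_4 = 30  p_5 = -98  p_6 = 414  p_7 = -1634  p_8 = 6558  p_9 = -26210.
(Characteristic roots are 1 and -4.)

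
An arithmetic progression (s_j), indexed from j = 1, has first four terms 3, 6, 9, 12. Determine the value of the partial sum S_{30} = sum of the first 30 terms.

1395

Common difference d = 3.
s_j = 3 + (j - 1)·3.
s_{30} = 90; S = 30·(3 + 90)/2 = 1395.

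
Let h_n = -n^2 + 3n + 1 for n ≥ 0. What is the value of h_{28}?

-699

h_{28} = -1·28^2 + 3·28 + 1 = -699.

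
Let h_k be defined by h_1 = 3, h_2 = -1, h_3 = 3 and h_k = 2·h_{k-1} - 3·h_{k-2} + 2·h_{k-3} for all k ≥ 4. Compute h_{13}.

Step forward from the initial values:
h_4 = 15;  h_5 = 19;  h_6 = -1;  h_7 = -29;  h_8 = -17;  h_9 = 51;  h_{10} = 95;  h_{11} = 3;  h_{12} = -177;  h_{13} = -173.

-173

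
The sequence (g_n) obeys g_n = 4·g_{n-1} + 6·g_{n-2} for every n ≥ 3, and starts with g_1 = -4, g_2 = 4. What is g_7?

-1952

Iterate the recurrence:
g_3 = -8; g_4 = -8; g_5 = -80; g_6 = -368; g_7 = -1952.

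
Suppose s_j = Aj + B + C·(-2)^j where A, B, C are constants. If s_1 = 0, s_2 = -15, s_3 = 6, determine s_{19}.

The three given values yield: A + B - 2C = 0; 2A + B + 4C = -15; 3A + B - 8C = 6.
Subtracting the first from the second: A + 6C = -15.
Subtracting the second from the third: A - 12C = 21.
Solving: C = -2, A = -3, then B = -1.
So s_j = -3·j + (-1) + (-2)·(-2)^j; at j=19 this is 1048518.

1048518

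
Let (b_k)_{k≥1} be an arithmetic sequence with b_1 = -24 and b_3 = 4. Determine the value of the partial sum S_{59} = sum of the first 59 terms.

22538

Common difference d = (4 - (-24)) / (3 - 1) = 14.
b_k = -24 + (k - 1)·14.
b_{59} = 788; S = 59·(-24 + 788)/2 = 22538.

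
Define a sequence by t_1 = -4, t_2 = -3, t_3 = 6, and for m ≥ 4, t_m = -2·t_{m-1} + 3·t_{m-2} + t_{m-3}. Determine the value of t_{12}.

Applying the relation repeatedly:
t_4 = -25, t_5 = 65, t_6 = -199, t_7 = 568, t_8 = -1668, t_9 = 4841, t_{10} = -14118, t_{11} = 41091, t_{12} = -119695.

-119695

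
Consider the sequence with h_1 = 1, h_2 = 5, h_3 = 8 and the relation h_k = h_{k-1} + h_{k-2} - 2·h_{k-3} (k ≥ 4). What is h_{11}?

-39

Step forward from the initial values:
h_4 = 11, h_5 = 9, h_6 = 4, h_7 = -9, h_8 = -23, h_9 = -40, h_{10} = -45, h_{11} = -39.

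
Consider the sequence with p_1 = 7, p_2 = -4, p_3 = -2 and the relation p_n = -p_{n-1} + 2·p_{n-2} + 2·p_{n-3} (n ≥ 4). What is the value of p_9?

Applying the relation repeatedly:
p_4 = 8;  p_5 = -20;  p_6 = 32;  p_7 = -56;  p_8 = 80;  p_9 = -128.

-128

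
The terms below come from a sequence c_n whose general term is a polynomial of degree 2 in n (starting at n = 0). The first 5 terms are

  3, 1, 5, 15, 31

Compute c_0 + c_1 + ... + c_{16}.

3859

1st diffs: -2, 4, 10, 16.
2nd diffs: 6, 6, 6 (constant).
Newton forward-difference form: c_n = 3 + (-2)·C(n,1) + 6·C(n,2).
Continuing: …, 53, 81, 115, 155, …, c_{16} = 691.
Summing n = 0..16 (17 terms) gives 3859.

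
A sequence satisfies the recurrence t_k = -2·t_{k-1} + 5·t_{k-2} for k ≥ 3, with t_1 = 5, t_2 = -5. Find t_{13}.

7095965

Iterate the recurrence:
t_3 = 35; t_4 = -95; t_5 = 365; …; t_{10} = -172805; t_{11} = 596435; t_{12} = -2056895; t_{13} = 7095965.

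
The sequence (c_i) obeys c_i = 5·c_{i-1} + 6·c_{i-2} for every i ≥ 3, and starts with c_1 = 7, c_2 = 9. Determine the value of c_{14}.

Step forward from the initial values:
c_3 = 87, c_4 = 489, c_5 = 2967, …, c_{11} = 138208407, c_{12} = 829250409, c_{13} = 4975502487, c_{14} = 29853014889.
(Characteristic roots are 6 and -1.)

29853014889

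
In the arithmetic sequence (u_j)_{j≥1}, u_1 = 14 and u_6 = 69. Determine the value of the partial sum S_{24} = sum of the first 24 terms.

3372

Common difference d = (69 - 14) / (6 - 1) = 11.
u_j = 14 + (j - 1)·11.
u_{24} = 267; S = 24·(14 + 267)/2 = 3372.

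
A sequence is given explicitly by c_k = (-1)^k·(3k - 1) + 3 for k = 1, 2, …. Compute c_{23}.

-65

(-1)^23 = -1; 3k - 1 at k=23 is 68; so c_{23} = -65.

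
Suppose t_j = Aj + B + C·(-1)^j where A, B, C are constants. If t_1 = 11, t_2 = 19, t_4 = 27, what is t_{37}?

The three given values yield: A + B - C = 11; 2A + B + C = 19; 4A + B + C = 27.
Subtracting the first from the second: A + 2C = 8.
Subtracting the second from the third: 2A = 8.
Solving: C = 2, A = 4, then B = 9.
Therefore t_{37} = 148 + 9 + 2·(-1) = 155.

155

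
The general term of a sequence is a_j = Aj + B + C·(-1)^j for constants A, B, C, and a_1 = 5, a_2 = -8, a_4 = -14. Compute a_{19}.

The three given values yield: A + B - C = 5; 2A + B + C = -8; 4A + B + C = -14.
Subtracting the first from the second: A + 2C = -13.
Subtracting the second from the third: 2A = -6.
Solving: C = -5, A = -3, then B = 3.
Therefore a_{19} = -57 + 3 + (-5)·(-1) = -49.

-49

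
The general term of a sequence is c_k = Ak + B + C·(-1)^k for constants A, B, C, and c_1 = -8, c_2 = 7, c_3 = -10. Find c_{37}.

Write the equations: A + B - C = -8; 2A + B + C = 7; 3A + B - C = -10.
Subtracting the first from the second: A + 2C = 15.
Subtracting the second from the third: A - 2C = -17.
Solving: C = 8, A = -1, then B = 1.
So c_k = -1·k + 1 + 8·(-1)^k; at k=37 this is -44.

-44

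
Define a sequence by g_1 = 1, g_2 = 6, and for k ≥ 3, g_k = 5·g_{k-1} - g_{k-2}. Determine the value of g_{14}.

886226886

Applying the relation repeatedly:
g_3 = 29, g_4 = 139, g_5 = 666, …, g_{11} = 8057274, g_{12} = 38604719, g_{13} = 184966321, g_{14} = 886226886.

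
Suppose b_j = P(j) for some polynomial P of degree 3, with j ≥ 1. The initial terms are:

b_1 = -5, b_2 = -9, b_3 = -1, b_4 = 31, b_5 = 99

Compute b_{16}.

6655

1st diffs: -4, 8, 32, 68.
2nd diffs: 12, 24, 36.
3rd diffs: 12, 12 (constant).
Newton forward-difference form: b_j = -5 + (-4)·C(j-1,1) + 12·C(j-1,2) + 12·C(j-1,3).
At j = 16: j-1 = 15, so b_{16} = -5 - 60 + 1260 + 5460 = 6655.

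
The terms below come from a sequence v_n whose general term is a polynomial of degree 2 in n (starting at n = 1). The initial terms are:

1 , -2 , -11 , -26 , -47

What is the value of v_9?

1st diffs: -3, -9, -15, -21.
2nd diffs: -6, -6, -6 (constant).
Newton forward-difference form: v_n = 1 + (-3)·C(n-1,1) + (-6)·C(n-1,2).
At n = 9: n-1 = 8, so v_9 = 1 - 24 - 168 = -191.

-191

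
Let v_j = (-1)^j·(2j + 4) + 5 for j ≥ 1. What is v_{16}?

41

(-1)^16 = 1; 2j + 4 at j=16 is 36; so v_{16} = 41.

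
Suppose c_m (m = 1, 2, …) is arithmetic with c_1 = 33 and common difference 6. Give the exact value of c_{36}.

243

c_m = 33 + (m - 1)·6.
c_{36} = 33 + 35·6 = 243.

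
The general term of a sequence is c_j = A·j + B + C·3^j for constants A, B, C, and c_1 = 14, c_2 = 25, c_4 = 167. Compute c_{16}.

86093435

Plug in j = 1, 2, 4: A + B + 3C = 14; 2A + B + 9C = 25; 4A + B + 81C = 167.
Subtracting the first from the second: A + 6C = 11.
Subtracting the second from the third: 2A + 72C = 142.
Solving: C = 2, A = -1, then B = 9.
So c_j = -1·j + 9 + 2·3^j; at j=16 this is 86093435.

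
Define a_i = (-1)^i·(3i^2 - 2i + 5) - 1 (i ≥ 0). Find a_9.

-231

(-1)^9 = -1; 3i^2 - 2i + 5 at i=9 is 230; so a_9 = -231.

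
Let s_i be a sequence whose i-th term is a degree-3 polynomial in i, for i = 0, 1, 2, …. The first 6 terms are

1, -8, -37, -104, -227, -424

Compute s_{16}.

-12623

1st diffs: -9, -29, -67, -123, -197.
2nd diffs: -20, -38, -56, -74.
3rd diffs: -18, -18, -18 (constant).
So s_i = -3i^3 - i^2 - 5i + 1.
Evaluating at i = 16 gives s_{16} = -12623.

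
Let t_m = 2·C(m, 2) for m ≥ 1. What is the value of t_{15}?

210

C(15, 2) = 105, so t_{15} = 210.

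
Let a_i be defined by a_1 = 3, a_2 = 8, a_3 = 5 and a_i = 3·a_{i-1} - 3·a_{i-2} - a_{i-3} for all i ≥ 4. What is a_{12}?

Iterate the recurrence:
a_4 = -12;  a_5 = -59;  a_6 = -146;  a_7 = -249;  a_8 = -250;  a_9 = 143;  a_{10} = 1428;  a_{11} = 4105;  a_{12} = 7888.

7888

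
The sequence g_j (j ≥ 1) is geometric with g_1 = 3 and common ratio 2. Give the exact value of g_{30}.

1610612736

g_j = 3·2^(j-1).
g_{30} = 3·2^29 = 1610612736.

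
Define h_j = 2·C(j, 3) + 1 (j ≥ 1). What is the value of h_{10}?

C(10, 3) = 120, so h_{10} = 241.

241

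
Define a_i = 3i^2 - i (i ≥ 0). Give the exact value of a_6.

a_6 = 3·6^2 - 1·6 = 102.

102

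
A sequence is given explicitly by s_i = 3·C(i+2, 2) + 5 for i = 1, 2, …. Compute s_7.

113

C(9, 2) = 36, so s_7 = 113.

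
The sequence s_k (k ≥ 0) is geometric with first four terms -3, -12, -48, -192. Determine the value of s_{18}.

-206158430208

Common ratio r = 4.
s_k = (-3)·4^(k-0).
s_{18} = (-3)·4^18 = -206158430208.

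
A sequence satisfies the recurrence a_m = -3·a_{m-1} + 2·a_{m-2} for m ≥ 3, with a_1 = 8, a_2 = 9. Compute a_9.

a_3 = -11;  a_4 = 51;  a_5 = -175;  a_6 = 627;  a_7 = -2231;  a_8 = 7947;  a_9 = -28303.

-28303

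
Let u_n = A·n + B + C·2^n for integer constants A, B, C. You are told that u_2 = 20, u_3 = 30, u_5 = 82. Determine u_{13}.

Write the equations: 2A + B + 4C = 20; 3A + B + 8C = 30; 5A + B + 32C = 82.
Subtracting the first from the second: A + 4C = 10.
Subtracting the second from the third: 2A + 24C = 52.
Solving: C = 2, A = 2, then B = 8.
So u_n = 2·n + 8 + 2·2^n; at n=13 this is 16418.

16418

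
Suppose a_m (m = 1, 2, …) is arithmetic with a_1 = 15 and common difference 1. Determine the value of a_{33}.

a_m = 15 + (m - 1)·1.
a_{33} = 15 + 32·1 = 47.

47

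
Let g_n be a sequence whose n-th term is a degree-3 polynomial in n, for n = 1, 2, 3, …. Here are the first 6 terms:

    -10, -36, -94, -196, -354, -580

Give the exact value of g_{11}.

1st diffs: -26, -58, -102, -158, -226.
2nd diffs: -32, -44, -56, -68.
3rd diffs: -12, -12, -12 (constant).
So g_n = -2n^3 - 4n^2 - 4.
Evaluating at n = 11 gives g_{11} = -3150.

-3150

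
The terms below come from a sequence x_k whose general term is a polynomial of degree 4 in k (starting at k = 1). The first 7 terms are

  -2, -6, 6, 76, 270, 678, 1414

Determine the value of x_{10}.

7090

1st diffs: -4, 12, 70, 194, 408, 736.
2nd diffs: 16, 58, 124, 214, 328.
3rd diffs: 42, 66, 90, 114.
4th diffs: 24, 24, 24 (constant).
Newton forward-difference form: x_k = -2 + (-4)·C(k-1,1) + 16·C(k-1,2) + 42·C(k-1,3) + 24·C(k-1,4).
At k = 10: k-1 = 9, so x_{10} = -2 - 36 + 576 + 3528 + 3024 = 7090.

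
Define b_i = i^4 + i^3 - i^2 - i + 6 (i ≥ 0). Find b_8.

4542

b_8 = 1·8^4 + 1·8^3 - 1·8^2 - 1·8 + 6 = 4542.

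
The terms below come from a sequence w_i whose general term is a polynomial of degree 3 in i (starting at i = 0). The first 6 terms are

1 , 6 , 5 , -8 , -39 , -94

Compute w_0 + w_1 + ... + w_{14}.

-10380

1st diffs: 5, -1, -13, -31, -55.
2nd diffs: -6, -12, -18, -24.
3rd diffs: -6, -6, -6 (constant).
So w_i = -i^3 + 6i + 1.
Continuing: …, -179, -300, -463, -674, …, w_{14} = -2659.
Summing i = 0..14 (15 terms) gives -10380.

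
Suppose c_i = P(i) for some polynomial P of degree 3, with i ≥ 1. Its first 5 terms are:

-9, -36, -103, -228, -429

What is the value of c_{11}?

1st diffs: -27, -67, -125, -201.
2nd diffs: -40, -58, -76.
3rd diffs: -18, -18 (constant).
Newton forward-difference form: c_i = -9 + (-27)·C(i-1,1) + (-40)·C(i-1,2) + (-18)·C(i-1,3).
At i = 11: i-1 = 10, so c_{11} = -9 - 270 - 1800 - 2160 = -4239.

-4239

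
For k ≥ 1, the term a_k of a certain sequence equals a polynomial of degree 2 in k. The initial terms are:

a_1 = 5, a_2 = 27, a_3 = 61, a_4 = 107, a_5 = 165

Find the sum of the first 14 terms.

1st diffs: 22, 34, 46, 58.
2nd diffs: 12, 12, 12 (constant).
Newton forward-difference form: a_k = 5 + 22·C(k-1,1) + 12·C(k-1,2).
Continuing: …, 235, 317, 411, 517, …, a_{14} = 1227.
Summing k = 1..14 (14 terms) gives 6440.

6440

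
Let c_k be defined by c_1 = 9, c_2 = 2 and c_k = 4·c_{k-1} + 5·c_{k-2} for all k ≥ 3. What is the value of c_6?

c_3 = 53; c_4 = 222; c_5 = 1153; c_6 = 5722.
(Characteristic roots are 5 and -1.)

5722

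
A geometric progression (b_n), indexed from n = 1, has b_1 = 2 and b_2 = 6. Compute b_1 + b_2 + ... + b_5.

242

Common ratio r = 3.
b_n = 2·3^(n-1).
S = 2·(3^5 - 1)/(3 - 1) = 2·(243 - 1)/(2) = 242.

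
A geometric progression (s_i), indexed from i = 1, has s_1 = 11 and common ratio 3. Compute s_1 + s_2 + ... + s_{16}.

236756960

s_i = 11·3^(i-1).
S = 11·(3^16 - 1)/(3 - 1) = 11·(43046721 - 1)/(2) = 236756960.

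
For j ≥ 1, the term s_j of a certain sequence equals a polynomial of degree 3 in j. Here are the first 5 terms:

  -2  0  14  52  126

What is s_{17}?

8190

1st diffs: 2, 14, 38, 74.
2nd diffs: 12, 24, 36.
3rd diffs: 12, 12 (constant).
Newton forward-difference form: s_j = -2 + 2·C(j-1,1) + 12·C(j-1,2) + 12·C(j-1,3).
At j = 17: j-1 = 16, so s_{17} = -2 + 32 + 1440 + 6720 = 8190.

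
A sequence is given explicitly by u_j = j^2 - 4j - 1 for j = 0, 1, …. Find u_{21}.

u_{21} = 1·21^2 - 4·21 - 1 = 356.

356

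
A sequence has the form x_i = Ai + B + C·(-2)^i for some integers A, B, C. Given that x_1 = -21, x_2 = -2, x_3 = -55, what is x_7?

-555

Plug in i = 1, 2, 3: A + B - 2C = -21; 2A + B + 4C = -2; 3A + B - 8C = -55.
Subtracting the first from the second: A + 6C = 19.
Subtracting the second from the third: A - 12C = -53.
Solving: C = 4, A = -5, then B = -8.
Therefore x_7 = -35 + (-8) + 4·(-128) = -555.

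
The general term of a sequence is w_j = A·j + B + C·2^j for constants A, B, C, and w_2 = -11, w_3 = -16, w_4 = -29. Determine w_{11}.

-4072

The three given values yield: 2A + B + 4C = -11; 3A + B + 8C = -16; 4A + B + 16C = -29.
Subtracting the first from the second: A + 4C = -5.
Subtracting the second from the third: A + 8C = -13.
Solving: C = -2, A = 3, then B = -9.
Therefore w_{11} = 33 + (-9) + (-2)·2048 = -4072.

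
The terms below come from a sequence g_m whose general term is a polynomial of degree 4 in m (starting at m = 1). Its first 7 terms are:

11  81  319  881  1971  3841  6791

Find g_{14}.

92961

1st diffs: 70, 238, 562, 1090, 1870, 2950.
2nd diffs: 168, 324, 528, 780, 1080.
3rd diffs: 156, 204, 252, 300.
4th diffs: 48, 48, 48 (constant).
So g_m = 2m^4 + 6m^3 - 2m^2 + 4m + 1.
Evaluating at m = 14 gives g_{14} = 92961.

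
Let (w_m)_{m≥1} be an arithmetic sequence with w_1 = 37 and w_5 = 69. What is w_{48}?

413

Common difference d = (69 - 37) / (5 - 1) = 8.
w_m = 37 + (m - 1)·8.
w_{48} = 37 + 47·8 = 413.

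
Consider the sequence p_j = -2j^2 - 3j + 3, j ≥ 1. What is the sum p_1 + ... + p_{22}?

Over j = 1..22: Σj = 253, Σj² = 3795.
Total = (-2)·3795 + (-3)·253 + (3)·22 = -8283.

-8283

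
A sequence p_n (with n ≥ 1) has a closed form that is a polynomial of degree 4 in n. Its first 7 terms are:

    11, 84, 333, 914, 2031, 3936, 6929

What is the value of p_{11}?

1st diffs: 73, 249, 581, 1117, 1905, 2993.
2nd diffs: 176, 332, 536, 788, 1088.
3rd diffs: 156, 204, 252, 300.
4th diffs: 48, 48, 48 (constant).
So p_n = 2n^4 + 6n^3 + 2n^2 - 5n + 6.
Evaluating at n = 11 gives p_{11} = 37461.

37461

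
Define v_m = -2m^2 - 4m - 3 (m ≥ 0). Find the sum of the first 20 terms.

Over m = 0..19: Σm = 190, Σm² = 2470.
Total = (-2)·2470 + (-4)·190 + (-3)·20 = -5760.

-5760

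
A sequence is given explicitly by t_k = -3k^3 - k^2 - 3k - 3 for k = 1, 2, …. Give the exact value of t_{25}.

t_{25} = -3·25^3 - 1·25^2 - 3·25 - 3 = -47578.

-47578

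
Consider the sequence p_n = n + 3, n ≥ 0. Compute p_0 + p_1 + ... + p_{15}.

168

Over n = 0..15: Σn = 120.
Total = (1)·120 + (3)·16 = 168.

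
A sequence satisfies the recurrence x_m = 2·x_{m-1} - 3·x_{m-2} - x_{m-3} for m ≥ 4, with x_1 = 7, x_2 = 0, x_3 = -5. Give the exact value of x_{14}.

10548

x_4 = -17;  x_5 = -19;  x_6 = 18;  …;  x_{11} = -1493;  x_{12} = -1145;  x_{13} = 2810;  x_{14} = 10548.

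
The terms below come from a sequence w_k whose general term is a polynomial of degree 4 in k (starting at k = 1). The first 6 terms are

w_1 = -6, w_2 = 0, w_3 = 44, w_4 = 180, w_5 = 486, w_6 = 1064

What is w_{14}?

35640

1st diffs: 6, 44, 136, 306, 578.
2nd diffs: 38, 92, 170, 272.
3rd diffs: 54, 78, 102.
4th diffs: 24, 24 (constant).
So w_k = k^4 - k^3 - 2k - 4.
Evaluating at k = 14 gives w_{14} = 35640.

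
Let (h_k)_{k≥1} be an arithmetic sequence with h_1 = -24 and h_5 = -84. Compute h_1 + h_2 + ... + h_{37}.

-10878

Common difference d = (-84 - (-24)) / (5 - 1) = -15.
h_k = -24 + (k - 1)·(-15).
h_{37} = -564; S = 37·(-24 + (-564))/2 = -10878.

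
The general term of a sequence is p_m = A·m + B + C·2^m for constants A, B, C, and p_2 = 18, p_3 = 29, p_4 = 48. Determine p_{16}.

The three given values yield: 2A + B + 4C = 18; 3A + B + 8C = 29; 4A + B + 16C = 48.
Subtracting the first from the second: A + 4C = 11.
Subtracting the second from the third: A + 8C = 19.
Solving: C = 2, A = 3, then B = 4.
So p_m = 3·m + 4 + 2·2^m; at m=16 this is 131124.

131124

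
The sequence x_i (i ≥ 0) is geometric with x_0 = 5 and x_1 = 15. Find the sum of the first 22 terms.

Common ratio r = 3.
x_i = 5·3^(i-0).
S = 5·(3^22 - 1)/(3 - 1) = 5·(31381059609 - 1)/(2) = 78452649020.

78452649020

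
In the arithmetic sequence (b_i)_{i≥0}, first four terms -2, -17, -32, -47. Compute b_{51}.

Common difference d = -15.
b_i = -2 + (i - 0)·(-15).
b_{51} = -2 + 51·(-15) = -767.

-767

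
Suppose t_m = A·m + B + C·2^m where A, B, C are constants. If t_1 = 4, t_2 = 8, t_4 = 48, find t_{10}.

4056

The three given values yield: A + B + 2C = 4; 2A + B + 4C = 8; 4A + B + 16C = 48.
Subtracting the first from the second: A + 2C = 4.
Subtracting the second from the third: 2A + 12C = 40.
Solving: C = 4, A = -4, then B = 0.
So t_m = -4·m + 0 + 4·2^m; at m=10 this is 4056.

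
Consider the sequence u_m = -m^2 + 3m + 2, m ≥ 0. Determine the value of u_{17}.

u_{17} = -1·17^2 + 3·17 + 2 = -236.

-236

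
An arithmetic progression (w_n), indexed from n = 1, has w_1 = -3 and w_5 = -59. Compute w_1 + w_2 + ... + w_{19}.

Common difference d = (-59 - (-3)) / (5 - 1) = -14.
w_n = -3 + (n - 1)·(-14).
w_{19} = -255; S = 19·(-3 + (-255))/2 = -2451.

-2451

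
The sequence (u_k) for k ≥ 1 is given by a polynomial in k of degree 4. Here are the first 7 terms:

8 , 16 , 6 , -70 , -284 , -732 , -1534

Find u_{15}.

-43014

1st diffs: 8, -10, -76, -214, -448, -802.
2nd diffs: -18, -66, -138, -234, -354.
3rd diffs: -48, -72, -96, -120.
4th diffs: -24, -24, -24 (constant).
Newton forward-difference form: u_k = 8 + 8·C(k-1,1) + (-18)·C(k-1,2) + (-48)·C(k-1,3) + (-24)·C(k-1,4).
At k = 15: k-1 = 14, so u_{15} = 8 + 112 - 1638 - 17472 - 24024 = -43014.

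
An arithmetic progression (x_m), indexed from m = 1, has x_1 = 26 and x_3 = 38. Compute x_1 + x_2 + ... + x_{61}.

Common difference d = (38 - 26) / (3 - 1) = 6.
x_m = 26 + (m - 1)·6.
x_{61} = 386; S = 61·(26 + 386)/2 = 12566.

12566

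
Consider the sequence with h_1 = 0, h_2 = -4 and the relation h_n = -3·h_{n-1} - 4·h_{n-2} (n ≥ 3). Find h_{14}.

Step forward from the initial values:
h_3 = 12;  h_4 = -20;  h_5 = 12;  …;  h_{11} = 2508;  h_{12} = -6164;  h_{13} = 8460;  h_{14} = -724.

-724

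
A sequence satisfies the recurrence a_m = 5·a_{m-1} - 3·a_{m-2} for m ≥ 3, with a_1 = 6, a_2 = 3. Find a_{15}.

Iterate the recurrence:
a_3 = -3; a_4 = -24; a_5 = -111; …; a_{12} = -3071679; a_{13} = -13216746; a_{14} = -56868693; a_{15} = -244693227.

-244693227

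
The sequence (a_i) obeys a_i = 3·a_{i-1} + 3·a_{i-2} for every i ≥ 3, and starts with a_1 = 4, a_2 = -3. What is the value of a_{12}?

83835

Compute successive terms:
a_3 = 3;  a_4 = 0;  a_5 = 9;  a_6 = 27;  a_7 = 108;  a_8 = 405;  a_9 = 1539;  a_{10} = 5832;  a_{11} = 22113;  a_{12} = 83835.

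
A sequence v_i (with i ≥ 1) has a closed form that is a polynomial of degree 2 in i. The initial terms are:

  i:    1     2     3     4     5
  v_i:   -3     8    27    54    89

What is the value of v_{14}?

764

1st diffs: 11, 19, 27, 35.
2nd diffs: 8, 8, 8 (constant).
Newton forward-difference form: v_i = -3 + 11·C(i-1,1) + 8·C(i-1,2).
At i = 14: i-1 = 13, so v_{14} = -3 + 143 + 624 = 764.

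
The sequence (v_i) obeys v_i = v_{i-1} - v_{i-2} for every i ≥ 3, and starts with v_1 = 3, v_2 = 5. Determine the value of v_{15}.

v_3 = 2, v_4 = -3, v_5 = -5, …, v_{12} = -2, v_{13} = 3, v_{14} = 5, v_{15} = 2.

2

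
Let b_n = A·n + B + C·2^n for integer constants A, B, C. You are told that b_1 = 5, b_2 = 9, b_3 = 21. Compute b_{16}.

262081

Plug in n = 1, 2, 3: A + B + 2C = 5; 2A + B + 4C = 9; 3A + B + 8C = 21.
Subtracting the first from the second: A + 2C = 4.
Subtracting the second from the third: A + 4C = 12.
Solving: C = 4, A = -4, then B = 1.
So b_n = -4·n + 1 + 4·2^n; at n=16 this is 262081.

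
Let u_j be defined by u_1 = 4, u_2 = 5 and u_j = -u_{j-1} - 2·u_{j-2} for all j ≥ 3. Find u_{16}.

-1173

u_3 = -13; u_4 = 3; u_5 = 23; …; u_{13} = -409; u_{14} = 355; u_{15} = 463; u_{16} = -1173.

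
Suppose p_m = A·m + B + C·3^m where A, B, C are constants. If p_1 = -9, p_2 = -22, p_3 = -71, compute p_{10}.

-177102

The three given values yield: A + B + 3C = -9; 2A + B + 9C = -22; 3A + B + 27C = -71.
Subtracting the first from the second: A + 6C = -13.
Subtracting the second from the third: A + 18C = -49.
Solving: C = -3, A = 5, then B = -5.
Therefore p_{10} = 50 + (-5) + (-3)·59049 = -177102.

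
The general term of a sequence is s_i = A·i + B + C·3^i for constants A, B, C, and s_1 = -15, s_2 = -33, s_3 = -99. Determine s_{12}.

The three given values yield: A + B + 3C = -15; 2A + B + 9C = -33; 3A + B + 27C = -99.
Subtracting the first from the second: A + 6C = -18.
Subtracting the second from the third: A + 18C = -66.
Solving: C = -4, A = 6, then B = -9.
So s_i = 6·i + (-9) + (-4)·3^i; at i=12 this is -2125701.

-2125701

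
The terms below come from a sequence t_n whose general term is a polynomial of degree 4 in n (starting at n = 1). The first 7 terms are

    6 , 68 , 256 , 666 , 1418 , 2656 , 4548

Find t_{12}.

1st diffs: 62, 188, 410, 752, 1238, 1892.
2nd diffs: 126, 222, 342, 486, 654.
3rd diffs: 96, 120, 144, 168.
4th diffs: 24, 24, 24 (constant).
Newton forward-difference form: t_n = 6 + 62·C(n-1,1) + 126·C(n-1,2) + 96·C(n-1,3) + 24·C(n-1,4).
At n = 12: n-1 = 11, so t_{12} = 6 + 682 + 6930 + 15840 + 7920 = 31378.

31378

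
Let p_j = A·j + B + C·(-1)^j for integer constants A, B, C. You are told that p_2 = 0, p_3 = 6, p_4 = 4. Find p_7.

The three given values yield: 2A + B + C = 0; 3A + B - C = 6; 4A + B + C = 4.
Subtracting the first from the second: A - 2C = 6.
Subtracting the second from the third: A + 2C = -2.
Solving: C = -2, A = 2, then B = -2.
So p_j = 2·j + (-2) + (-2)·(-1)^j; at j=7 this is 14.

14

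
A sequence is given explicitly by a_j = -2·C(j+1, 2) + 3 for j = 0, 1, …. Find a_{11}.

-129

C(12, 2) = 66, so a_{11} = -129.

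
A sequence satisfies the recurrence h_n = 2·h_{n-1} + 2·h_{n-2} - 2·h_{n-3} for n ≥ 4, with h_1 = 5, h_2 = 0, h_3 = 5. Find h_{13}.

8080

Compute successive terms:
h_4 = 0  h_5 = 10  h_6 = 10  h_7 = 40  h_8 = 80  h_9 = 220  h_{10} = 520  h_{11} = 1320  h_{12} = 3240  h_{13} = 8080.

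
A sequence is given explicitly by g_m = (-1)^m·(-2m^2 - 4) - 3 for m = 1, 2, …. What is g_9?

163

(-1)^9 = -1; -2m^2 - 4 at m=9 is -166; so g_9 = 163.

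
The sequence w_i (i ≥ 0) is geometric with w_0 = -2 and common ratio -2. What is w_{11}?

4096

w_i = (-2)·(-2)^(i-0).
w_{11} = (-2)·(-2)^11 = 4096.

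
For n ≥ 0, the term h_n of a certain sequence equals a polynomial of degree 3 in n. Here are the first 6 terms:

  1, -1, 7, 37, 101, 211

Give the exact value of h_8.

937

1st diffs: -2, 8, 30, 64, 110.
2nd diffs: 10, 22, 34, 46.
3rd diffs: 12, 12, 12 (constant).
So h_n = 2n^3 - n^2 - 3n + 1.
Evaluating at n = 8 gives h_8 = 937.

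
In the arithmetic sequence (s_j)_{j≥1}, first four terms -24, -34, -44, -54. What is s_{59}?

Common difference d = -10.
s_j = -24 + (j - 1)·(-10).
s_{59} = -24 + 58·(-10) = -604.

-604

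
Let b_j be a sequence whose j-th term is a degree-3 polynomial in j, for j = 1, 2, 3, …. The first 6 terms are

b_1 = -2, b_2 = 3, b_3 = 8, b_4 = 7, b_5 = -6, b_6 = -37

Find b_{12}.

1st diffs: 5, 5, -1, -13, -31.
2nd diffs: 0, -6, -12, -18.
3rd diffs: -6, -6, -6 (constant).
Newton forward-difference form: b_j = -2 + 5·C(j-1,1) + (-6)·C(j-1,3).
At j = 12: j-1 = 11, so b_{12} = -2 + 55 - 990 = -937.

-937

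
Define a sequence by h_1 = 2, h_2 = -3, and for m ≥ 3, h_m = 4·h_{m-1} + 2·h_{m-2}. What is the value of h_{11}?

-1304448

Iterate the recurrence:
h_3 = -8;  h_4 = -38;  h_5 = -168;  h_6 = -748;  h_7 = -3328;  h_8 = -14808;  h_9 = -65888;  h_{10} = -293168;  h_{11} = -1304448.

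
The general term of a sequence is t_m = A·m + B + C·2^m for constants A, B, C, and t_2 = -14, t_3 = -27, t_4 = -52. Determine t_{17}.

-393233

The three given values yield: 2A + B + 4C = -14; 3A + B + 8C = -27; 4A + B + 16C = -52.
Subtracting the first from the second: A + 4C = -13.
Subtracting the second from the third: A + 8C = -25.
Solving: C = -3, A = -1, then B = 0.
Therefore t_{17} = -17 + 0 + (-3)·131072 = -393233.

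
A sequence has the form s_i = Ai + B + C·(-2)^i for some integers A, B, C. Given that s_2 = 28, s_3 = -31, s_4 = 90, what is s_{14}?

81940

Plug in i = 2, 3, 4: 2A + B + 4C = 28; 3A + B - 8C = -31; 4A + B + 16C = 90.
Subtracting the first from the second: A - 12C = -59.
Subtracting the second from the third: A + 24C = 121.
Solving: C = 5, A = 1, then B = 6.
So s_i = 1·i + 6 + 5·(-2)^i; at i=14 this is 81940.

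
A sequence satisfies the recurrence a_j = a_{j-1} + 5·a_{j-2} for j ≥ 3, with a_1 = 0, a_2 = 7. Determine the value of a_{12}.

a_3 = 7;  a_4 = 42;  a_5 = 77;  a_6 = 287;  a_7 = 672;  a_8 = 2107;  a_9 = 5467;  a_{10} = 16002;  a_{11} = 43337;  a_{12} = 123347.

123347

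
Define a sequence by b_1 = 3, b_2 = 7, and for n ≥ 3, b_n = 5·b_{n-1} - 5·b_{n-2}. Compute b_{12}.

1775000

b_3 = 20, b_4 = 65, b_5 = 225, b_6 = 800, b_7 = 2875, b_8 = 10375, b_9 = 37500, b_{10} = 135625, b_{11} = 490625, b_{12} = 1775000.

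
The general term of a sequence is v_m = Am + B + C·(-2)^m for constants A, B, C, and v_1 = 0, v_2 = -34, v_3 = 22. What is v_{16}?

-327750

At m = 1, 2, 3: A + B - 2C = 0; 2A + B + 4C = -34; 3A + B - 8C = 22.
Subtracting the first from the second: A + 6C = -34.
Subtracting the second from the third: A - 12C = 56.
Solving: C = -5, A = -4, then B = -6.
So v_m = -4·m + (-6) + (-5)·(-2)^m; at m=16 this is -327750.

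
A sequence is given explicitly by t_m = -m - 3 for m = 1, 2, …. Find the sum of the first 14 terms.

-147

Over m = 1..14: Σm = 105.
Total = (-1)·105 + (-3)·14 = -147.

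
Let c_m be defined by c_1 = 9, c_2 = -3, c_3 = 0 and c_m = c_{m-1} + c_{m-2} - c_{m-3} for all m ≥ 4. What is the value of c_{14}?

Applying the relation repeatedly:
c_4 = -12, c_5 = -9, c_6 = -21, …, c_{11} = -36, c_{12} = -48, c_{13} = -45, c_{14} = -57.

-57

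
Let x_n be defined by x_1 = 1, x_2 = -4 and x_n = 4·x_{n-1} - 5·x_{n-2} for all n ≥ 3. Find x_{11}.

18459

Applying the relation repeatedly:
x_3 = -21  x_4 = -64  x_5 = -151  x_6 = -284  x_7 = -381  x_8 = -104  x_9 = 1489  x_{10} = 6476  x_{11} = 18459.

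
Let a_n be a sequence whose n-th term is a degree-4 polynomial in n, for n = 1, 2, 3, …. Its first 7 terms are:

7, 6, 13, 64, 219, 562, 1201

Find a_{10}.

6334

1st diffs: -1, 7, 51, 155, 343, 639.
2nd diffs: 8, 44, 104, 188, 296.
3rd diffs: 36, 60, 84, 108.
4th diffs: 24, 24, 24 (constant).
So a_n = n^4 - 4n^3 + 3n^2 + 3n + 4.
Evaluating at n = 10 gives a_{10} = 6334.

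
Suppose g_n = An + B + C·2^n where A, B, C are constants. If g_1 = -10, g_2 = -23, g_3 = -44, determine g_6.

-283

The three given values yield: A + B + 2C = -10; 2A + B + 4C = -23; 3A + B + 8C = -44.
Subtracting the first from the second: A + 2C = -13.
Subtracting the second from the third: A + 4C = -21.
Solving: C = -4, A = -5, then B = 3.
So g_n = -5·n + 3 + (-4)·2^n; at n=6 this is -283.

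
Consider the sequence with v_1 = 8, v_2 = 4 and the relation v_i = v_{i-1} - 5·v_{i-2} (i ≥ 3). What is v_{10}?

10024

Compute successive terms:
v_3 = -36  v_4 = -56  v_5 = 124  v_6 = 404  v_7 = -216  v_8 = -2236  v_9 = -1156  v_{10} = 10024.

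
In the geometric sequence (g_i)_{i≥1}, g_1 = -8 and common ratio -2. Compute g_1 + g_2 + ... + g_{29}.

g_i = (-8)·(-2)^(i-1).
S = (-8)·((-2)^29 - 1)/(-2 - 1) = (-8)·(-536870912 - 1)/(-3) = -1431655768.

-1431655768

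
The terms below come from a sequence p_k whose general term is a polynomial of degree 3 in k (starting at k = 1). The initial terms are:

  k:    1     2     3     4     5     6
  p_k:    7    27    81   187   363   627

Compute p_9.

1st diffs: 20, 54, 106, 176, 264.
2nd diffs: 34, 52, 70, 88.
3rd diffs: 18, 18, 18 (constant).
Newton forward-difference form: p_k = 7 + 20·C(k-1,1) + 34·C(k-1,2) + 18·C(k-1,3).
At k = 9: k-1 = 8, so p_9 = 7 + 160 + 952 + 1008 = 2127.

2127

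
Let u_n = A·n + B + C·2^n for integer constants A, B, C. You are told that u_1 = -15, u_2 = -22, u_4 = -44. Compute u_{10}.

Write the equations: A + B + 2C = -15; 2A + B + 4C = -22; 4A + B + 16C = -44.
Subtracting the first from the second: A + 2C = -7.
Subtracting the second from the third: 2A + 12C = -22.
Solving: C = -1, A = -5, then B = -8.
Hence u_{10} = -5·10 + (-8) + (-1)·1024 = -1082.

-1082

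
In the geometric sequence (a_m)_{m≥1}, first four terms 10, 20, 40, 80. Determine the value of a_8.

1280

Common ratio r = 2.
a_m = 10·2^(m-1).
a_8 = 10·2^7 = 1280.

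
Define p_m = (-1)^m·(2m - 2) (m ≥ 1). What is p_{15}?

(-1)^15 = -1; 2m - 2 at m=15 is 28; so p_{15} = -28.

-28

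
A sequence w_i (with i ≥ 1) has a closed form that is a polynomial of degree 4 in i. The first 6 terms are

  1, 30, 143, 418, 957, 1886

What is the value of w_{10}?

1st diffs: 29, 113, 275, 539, 929.
2nd diffs: 84, 162, 264, 390.
3rd diffs: 78, 102, 126.
4th diffs: 24, 24 (constant).
Newton forward-difference form: w_i = 1 + 29·C(i-1,1) + 84·C(i-1,2) + 78·C(i-1,3) + 24·C(i-1,4).
At i = 10: i-1 = 9, so w_{10} = 1 + 261 + 3024 + 6552 + 3024 = 12862.

12862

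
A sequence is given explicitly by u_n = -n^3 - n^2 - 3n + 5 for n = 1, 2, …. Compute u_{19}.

u_{19} = -1·19^3 - 1·19^2 - 3·19 + 5 = -7272.

-7272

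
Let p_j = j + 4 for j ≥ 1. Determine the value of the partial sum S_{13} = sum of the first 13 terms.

143

Over j = 1..13: Σj = 91.
Total = (1)·91 + (4)·13 = 143.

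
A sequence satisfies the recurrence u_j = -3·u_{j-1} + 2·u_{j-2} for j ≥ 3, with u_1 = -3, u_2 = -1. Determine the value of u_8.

Step forward from the initial values:
u_3 = -3; u_4 = 7; u_5 = -27; u_6 = 95; u_7 = -339; u_8 = 1207.

1207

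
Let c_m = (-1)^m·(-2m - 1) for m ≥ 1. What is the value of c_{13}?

(-1)^13 = -1; -2m - 1 at m=13 is -27; so c_{13} = 27.

27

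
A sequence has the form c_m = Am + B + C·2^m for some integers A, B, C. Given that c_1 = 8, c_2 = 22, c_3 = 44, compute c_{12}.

Write the equations: A + B + 2C = 8; 2A + B + 4C = 22; 3A + B + 8C = 44.
Subtracting the first from the second: A + 2C = 14.
Subtracting the second from the third: A + 4C = 22.
Solving: C = 4, A = 6, then B = -6.
Therefore c_{12} = 72 + (-6) + 4·4096 = 16450.

16450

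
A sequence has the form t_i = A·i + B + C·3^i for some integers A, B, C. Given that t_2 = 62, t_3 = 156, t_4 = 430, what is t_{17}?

At i = 2, 3, 4: 2A + B + 9C = 62; 3A + B + 27C = 156; 4A + B + 81C = 430.
Subtracting the first from the second: A + 18C = 94.
Subtracting the second from the third: A + 54C = 274.
Solving: C = 5, A = 4, then B = 9.
Hence t_{17} = 4·17 + 9 + 5·129140163 = 645700892.

645700892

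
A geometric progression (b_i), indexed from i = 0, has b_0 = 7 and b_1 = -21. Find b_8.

45927

Common ratio r = -3.
b_i = 7·(-3)^(i-0).
b_8 = 7·(-3)^8 = 45927.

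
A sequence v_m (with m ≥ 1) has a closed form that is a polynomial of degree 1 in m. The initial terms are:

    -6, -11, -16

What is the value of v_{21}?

1st diffs: -5, -5 (constant).
So v_m = -5m - 1.
Evaluating at m = 21 gives v_{21} = -106.

-106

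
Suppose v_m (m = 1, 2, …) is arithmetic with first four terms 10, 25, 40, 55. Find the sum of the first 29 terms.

Common difference d = 15.
v_m = 10 + (m - 1)·15.
v_{29} = 430; S = 29·(10 + 430)/2 = 6380.

6380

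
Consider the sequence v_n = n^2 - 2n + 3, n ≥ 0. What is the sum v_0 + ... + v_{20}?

Over n = 0..20: Σn = 210, Σn² = 2870.
Total = (1)·2870 + (-2)·210 + (3)·21 = 2513.

2513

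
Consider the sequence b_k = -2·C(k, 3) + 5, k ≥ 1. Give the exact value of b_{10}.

C(10, 3) = 120, so b_{10} = -235.

-235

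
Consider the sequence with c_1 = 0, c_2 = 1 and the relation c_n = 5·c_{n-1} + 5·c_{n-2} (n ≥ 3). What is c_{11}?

7046875

Compute successive terms:
c_3 = 5;  c_4 = 30;  c_5 = 175;  c_6 = 1025;  c_7 = 6000;  c_8 = 35125;  c_9 = 205625;  c_{10} = 1203750;  c_{11} = 7046875.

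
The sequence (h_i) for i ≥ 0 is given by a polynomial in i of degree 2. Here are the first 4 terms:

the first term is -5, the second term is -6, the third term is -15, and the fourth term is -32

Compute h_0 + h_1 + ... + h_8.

1st diffs: -1, -9, -17.
2nd diffs: -8, -8 (constant).
Newton forward-difference form: h_i = -5 + (-1)·C(i,1) + (-8)·C(i,2).
Continuing: …, -57, -90, -131, -180, …, h_8 = -237.
Summing i = 0..8 (9 terms) gives -753.

-753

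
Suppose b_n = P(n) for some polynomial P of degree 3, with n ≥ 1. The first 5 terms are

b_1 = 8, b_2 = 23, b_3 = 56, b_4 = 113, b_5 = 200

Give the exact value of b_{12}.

1st diffs: 15, 33, 57, 87.
2nd diffs: 18, 24, 30.
3rd diffs: 6, 6 (constant).
Newton forward-difference form: b_n = 8 + 15·C(n-1,1) + 18·C(n-1,2) + 6·C(n-1,3).
At n = 12: n-1 = 11, so b_{12} = 8 + 165 + 990 + 990 = 2153.

2153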